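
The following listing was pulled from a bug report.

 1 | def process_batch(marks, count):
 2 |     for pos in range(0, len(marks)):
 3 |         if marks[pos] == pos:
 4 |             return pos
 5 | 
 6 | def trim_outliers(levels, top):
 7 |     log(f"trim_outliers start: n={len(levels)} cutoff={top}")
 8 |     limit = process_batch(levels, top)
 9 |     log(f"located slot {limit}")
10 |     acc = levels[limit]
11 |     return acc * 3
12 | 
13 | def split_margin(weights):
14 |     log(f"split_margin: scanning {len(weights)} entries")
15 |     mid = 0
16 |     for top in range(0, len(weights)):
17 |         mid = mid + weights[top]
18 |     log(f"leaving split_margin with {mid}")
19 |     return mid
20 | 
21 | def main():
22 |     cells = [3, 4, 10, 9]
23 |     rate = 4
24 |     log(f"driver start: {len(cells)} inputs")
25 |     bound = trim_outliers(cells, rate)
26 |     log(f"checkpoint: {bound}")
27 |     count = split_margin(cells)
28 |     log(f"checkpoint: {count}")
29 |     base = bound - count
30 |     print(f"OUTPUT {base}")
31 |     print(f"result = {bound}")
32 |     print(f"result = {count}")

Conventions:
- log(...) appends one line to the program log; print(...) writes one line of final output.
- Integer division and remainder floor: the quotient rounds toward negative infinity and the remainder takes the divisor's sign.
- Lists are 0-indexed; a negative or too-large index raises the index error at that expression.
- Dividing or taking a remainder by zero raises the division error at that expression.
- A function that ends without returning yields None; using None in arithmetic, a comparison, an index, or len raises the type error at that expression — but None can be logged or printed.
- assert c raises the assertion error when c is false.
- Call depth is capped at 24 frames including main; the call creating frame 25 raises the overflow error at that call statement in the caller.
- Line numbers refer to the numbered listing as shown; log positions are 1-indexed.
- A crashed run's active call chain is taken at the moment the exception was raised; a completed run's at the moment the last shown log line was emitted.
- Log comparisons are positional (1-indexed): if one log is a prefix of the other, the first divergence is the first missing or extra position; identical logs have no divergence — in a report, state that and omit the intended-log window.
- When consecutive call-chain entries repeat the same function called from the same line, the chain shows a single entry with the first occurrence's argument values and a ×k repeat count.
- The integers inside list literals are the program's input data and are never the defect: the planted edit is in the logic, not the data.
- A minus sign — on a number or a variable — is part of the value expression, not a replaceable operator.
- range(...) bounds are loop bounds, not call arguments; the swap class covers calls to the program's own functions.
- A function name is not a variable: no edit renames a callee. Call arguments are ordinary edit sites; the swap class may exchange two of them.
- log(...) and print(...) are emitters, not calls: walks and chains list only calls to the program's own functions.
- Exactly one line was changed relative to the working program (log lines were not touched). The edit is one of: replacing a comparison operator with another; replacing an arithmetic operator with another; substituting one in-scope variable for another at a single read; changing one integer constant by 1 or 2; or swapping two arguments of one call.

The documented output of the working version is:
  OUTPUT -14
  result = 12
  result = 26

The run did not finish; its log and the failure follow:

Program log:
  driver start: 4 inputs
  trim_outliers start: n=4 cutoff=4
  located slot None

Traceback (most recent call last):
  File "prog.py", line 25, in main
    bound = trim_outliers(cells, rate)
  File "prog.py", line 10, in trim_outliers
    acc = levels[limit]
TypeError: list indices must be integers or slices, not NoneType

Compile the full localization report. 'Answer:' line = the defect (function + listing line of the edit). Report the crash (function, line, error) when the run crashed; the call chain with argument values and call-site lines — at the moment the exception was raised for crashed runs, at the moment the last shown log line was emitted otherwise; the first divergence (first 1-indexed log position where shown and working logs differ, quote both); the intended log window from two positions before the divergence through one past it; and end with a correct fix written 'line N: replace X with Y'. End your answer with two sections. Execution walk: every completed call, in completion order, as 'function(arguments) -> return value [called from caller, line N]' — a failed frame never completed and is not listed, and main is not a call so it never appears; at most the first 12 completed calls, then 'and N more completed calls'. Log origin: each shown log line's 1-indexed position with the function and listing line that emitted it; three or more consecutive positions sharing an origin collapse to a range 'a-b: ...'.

Answer: the defect is in process_batch at line 3.
Key fact: At log position 3 the runs split — shown 'located slot None', but the working version logs 'located slot 1'.
Crash: trim_outliers, line 10, TypeError.
Call chain: main -> trim_outliers([3, 4, 10, 9], 4) (called at line 25).
First divergence: position 3 — the shown line 'located slot None' should read 'located slot 1'.
Intended log window:
  1: driver start: 4 inputs
  2: trim_outliers start: n=4 cutoff=4
  3: located slot 1
  4: checkpoint: 12
Execution walk:
  process_batch([3, 4, 10, 9], 4) -> None  [called from trim_outliers, line 8]
Log origins:
  1: logged in main at line 24
  2: logged in trim_outliers at line 7
  3: logged in trim_outliers at line 9
A correct fix: line 3: replace `marks[pos] == pos` with `marks[pos] == count`.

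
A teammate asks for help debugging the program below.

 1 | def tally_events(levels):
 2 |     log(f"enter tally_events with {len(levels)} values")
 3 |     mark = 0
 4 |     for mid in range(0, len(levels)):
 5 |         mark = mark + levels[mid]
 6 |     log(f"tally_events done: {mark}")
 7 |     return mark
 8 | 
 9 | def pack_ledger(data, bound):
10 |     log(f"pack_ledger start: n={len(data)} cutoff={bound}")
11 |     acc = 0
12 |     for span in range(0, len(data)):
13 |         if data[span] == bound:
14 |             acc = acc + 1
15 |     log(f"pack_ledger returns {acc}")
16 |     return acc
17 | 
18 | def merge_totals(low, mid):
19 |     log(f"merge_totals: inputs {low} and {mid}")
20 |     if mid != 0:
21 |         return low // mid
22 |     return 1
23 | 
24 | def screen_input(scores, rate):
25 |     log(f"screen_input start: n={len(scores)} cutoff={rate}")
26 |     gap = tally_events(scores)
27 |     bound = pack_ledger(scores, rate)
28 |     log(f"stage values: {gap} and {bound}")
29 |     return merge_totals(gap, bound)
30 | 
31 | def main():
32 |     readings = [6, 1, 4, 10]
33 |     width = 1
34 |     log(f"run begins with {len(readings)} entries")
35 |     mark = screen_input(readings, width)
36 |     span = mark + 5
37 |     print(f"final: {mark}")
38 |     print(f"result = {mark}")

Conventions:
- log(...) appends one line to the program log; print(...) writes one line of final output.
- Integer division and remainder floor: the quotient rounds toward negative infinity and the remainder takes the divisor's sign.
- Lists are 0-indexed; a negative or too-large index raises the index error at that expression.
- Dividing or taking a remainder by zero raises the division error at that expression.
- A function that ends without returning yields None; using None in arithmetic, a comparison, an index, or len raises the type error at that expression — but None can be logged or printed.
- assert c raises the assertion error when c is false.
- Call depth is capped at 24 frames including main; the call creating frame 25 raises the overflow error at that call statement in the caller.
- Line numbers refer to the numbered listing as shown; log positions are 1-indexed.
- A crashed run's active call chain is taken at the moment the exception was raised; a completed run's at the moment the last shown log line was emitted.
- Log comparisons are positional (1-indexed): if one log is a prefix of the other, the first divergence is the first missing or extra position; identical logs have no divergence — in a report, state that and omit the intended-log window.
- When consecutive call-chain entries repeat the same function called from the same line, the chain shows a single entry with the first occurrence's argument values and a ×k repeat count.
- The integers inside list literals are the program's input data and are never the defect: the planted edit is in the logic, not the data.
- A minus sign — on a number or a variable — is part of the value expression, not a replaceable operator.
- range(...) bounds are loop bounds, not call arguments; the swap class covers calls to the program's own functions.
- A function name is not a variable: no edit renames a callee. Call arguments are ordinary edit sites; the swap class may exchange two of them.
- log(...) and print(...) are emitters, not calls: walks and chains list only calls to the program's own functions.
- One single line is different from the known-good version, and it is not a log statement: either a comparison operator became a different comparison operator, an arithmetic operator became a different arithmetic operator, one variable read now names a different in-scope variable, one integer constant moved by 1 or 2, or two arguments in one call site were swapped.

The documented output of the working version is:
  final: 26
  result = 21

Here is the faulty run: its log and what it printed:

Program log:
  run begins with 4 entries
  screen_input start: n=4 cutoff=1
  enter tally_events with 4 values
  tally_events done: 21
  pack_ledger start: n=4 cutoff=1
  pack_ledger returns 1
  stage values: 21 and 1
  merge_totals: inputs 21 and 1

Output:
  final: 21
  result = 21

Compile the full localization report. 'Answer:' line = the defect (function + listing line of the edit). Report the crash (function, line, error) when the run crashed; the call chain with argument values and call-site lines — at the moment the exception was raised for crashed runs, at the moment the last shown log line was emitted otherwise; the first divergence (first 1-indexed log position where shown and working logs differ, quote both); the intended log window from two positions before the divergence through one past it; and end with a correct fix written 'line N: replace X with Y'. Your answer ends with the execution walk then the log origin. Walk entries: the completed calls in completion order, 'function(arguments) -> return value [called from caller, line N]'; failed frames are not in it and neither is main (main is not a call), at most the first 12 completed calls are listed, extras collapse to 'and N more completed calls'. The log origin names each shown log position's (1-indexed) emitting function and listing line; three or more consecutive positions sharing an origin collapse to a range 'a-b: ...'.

Answer: the defect is in main at line 37.
Key observation: Log streams are identical — the defect surfaces only in the printed output.
Call chain: main -> screen_input([6, 1, 4, 10], 1) (called at line 35) -> merge_totals(21, 1) (called at line 29).
First divergence: none; the two logs match at every position.
Execution walk:
  tally_events([6, 1, 4, 10]) -> 21  [called from screen_input, line 26]
  pack_ledger([6, 1, 4, 10], 1) -> 1  [called from screen_input, line 27]
  merge_totals(21, 1) -> 21  [called from screen_input, line 29]
  screen_input([6, 1, 4, 10], 1) -> 21  [called from main, line 35]
Log origins:
  1: from main, line 34
  2: from screen_input, line 25
  3: from tally_events, line 2
  4: from tally_events, line 6
  5: from pack_ledger, line 10
  6: from pack_ledger, line 15
  7: from screen_input, line 28
  8: from merge_totals, line 19
A correct fix: line 37: replace `mark` with `span`.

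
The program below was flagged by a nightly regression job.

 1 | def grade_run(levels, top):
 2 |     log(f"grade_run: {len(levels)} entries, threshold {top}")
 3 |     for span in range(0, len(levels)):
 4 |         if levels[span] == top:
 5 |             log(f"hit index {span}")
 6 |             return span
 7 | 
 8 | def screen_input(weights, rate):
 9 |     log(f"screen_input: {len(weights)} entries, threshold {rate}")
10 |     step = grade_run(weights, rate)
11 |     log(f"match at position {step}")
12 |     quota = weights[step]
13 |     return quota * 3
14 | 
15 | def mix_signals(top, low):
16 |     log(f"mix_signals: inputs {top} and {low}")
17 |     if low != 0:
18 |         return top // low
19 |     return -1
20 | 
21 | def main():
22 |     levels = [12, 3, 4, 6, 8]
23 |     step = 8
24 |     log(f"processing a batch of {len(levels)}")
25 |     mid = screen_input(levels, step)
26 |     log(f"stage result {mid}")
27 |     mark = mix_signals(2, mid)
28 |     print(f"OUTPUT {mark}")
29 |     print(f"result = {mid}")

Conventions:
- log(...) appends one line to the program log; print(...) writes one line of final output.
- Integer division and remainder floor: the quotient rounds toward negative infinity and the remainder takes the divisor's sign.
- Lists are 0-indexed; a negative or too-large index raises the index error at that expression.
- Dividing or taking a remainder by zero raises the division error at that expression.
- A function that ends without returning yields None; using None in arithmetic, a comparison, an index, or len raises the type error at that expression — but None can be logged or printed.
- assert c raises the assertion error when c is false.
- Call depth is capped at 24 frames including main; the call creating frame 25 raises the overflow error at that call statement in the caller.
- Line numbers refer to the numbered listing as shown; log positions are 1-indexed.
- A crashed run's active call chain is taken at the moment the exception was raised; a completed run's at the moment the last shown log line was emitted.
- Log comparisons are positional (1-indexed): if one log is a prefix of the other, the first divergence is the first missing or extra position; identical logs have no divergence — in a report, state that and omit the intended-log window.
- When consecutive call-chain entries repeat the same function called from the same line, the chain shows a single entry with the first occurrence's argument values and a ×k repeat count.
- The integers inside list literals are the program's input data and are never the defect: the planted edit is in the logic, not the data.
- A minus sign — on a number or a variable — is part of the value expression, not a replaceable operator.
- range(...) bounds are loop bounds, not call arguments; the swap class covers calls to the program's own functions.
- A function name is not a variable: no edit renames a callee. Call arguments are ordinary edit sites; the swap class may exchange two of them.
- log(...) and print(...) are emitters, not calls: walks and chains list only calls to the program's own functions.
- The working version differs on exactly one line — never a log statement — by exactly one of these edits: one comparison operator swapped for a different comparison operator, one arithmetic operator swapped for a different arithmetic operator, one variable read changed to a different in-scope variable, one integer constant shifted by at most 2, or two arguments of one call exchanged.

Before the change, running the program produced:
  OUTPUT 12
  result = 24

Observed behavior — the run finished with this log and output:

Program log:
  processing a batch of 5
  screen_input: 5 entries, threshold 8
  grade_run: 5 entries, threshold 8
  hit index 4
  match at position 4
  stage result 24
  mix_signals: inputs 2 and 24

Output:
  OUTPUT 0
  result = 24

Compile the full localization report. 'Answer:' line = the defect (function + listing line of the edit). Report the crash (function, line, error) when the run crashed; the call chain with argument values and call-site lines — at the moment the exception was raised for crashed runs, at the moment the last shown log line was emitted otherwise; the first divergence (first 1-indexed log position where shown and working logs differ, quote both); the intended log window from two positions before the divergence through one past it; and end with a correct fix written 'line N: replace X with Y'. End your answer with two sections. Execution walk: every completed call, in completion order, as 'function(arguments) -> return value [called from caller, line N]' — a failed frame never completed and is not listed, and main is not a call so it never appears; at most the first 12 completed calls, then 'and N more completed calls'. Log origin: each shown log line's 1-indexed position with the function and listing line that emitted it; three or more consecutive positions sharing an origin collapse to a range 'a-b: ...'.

Answer: the defect is in main at line 27.
Key fact: Log line 7 is where behavior first shows: 'mix_signals: inputs 2 and 24' appears instead of 'mix_signals: inputs 24 and 2'.
Call chain: main -> mix_signals(2, 24) (called at line 27).
First divergence: position 7; shown 'mix_signals: inputs 2 and 24' vs intended 'mix_signals: inputs 24 and 2'.
Intended log window:
  5: match at position 4
  6: stage result 24
  7: mix_signals: inputs 24 and 2
Execution walk:
  grade_run([12, 3, 4, 6, 8], 8) -> 4  [called from screen_input, line 10]
  screen_input([12, 3, 4, 6, 8], 8) -> 24  [called from main, line 25]
  mix_signals(2, 24) -> 0  [called from main, line 27]
Log origin:
  1: from main, line 24
  2: from screen_input, line 9
  3: from grade_run, line 2
  4: from grade_run, line 5
  5: from screen_input, line 11
  6: from main, line 26
  7: from mix_signals, line 16
A correct fix: line 27: replace `mix_signals(2, mid)` with `mix_signals(mid, 2)`.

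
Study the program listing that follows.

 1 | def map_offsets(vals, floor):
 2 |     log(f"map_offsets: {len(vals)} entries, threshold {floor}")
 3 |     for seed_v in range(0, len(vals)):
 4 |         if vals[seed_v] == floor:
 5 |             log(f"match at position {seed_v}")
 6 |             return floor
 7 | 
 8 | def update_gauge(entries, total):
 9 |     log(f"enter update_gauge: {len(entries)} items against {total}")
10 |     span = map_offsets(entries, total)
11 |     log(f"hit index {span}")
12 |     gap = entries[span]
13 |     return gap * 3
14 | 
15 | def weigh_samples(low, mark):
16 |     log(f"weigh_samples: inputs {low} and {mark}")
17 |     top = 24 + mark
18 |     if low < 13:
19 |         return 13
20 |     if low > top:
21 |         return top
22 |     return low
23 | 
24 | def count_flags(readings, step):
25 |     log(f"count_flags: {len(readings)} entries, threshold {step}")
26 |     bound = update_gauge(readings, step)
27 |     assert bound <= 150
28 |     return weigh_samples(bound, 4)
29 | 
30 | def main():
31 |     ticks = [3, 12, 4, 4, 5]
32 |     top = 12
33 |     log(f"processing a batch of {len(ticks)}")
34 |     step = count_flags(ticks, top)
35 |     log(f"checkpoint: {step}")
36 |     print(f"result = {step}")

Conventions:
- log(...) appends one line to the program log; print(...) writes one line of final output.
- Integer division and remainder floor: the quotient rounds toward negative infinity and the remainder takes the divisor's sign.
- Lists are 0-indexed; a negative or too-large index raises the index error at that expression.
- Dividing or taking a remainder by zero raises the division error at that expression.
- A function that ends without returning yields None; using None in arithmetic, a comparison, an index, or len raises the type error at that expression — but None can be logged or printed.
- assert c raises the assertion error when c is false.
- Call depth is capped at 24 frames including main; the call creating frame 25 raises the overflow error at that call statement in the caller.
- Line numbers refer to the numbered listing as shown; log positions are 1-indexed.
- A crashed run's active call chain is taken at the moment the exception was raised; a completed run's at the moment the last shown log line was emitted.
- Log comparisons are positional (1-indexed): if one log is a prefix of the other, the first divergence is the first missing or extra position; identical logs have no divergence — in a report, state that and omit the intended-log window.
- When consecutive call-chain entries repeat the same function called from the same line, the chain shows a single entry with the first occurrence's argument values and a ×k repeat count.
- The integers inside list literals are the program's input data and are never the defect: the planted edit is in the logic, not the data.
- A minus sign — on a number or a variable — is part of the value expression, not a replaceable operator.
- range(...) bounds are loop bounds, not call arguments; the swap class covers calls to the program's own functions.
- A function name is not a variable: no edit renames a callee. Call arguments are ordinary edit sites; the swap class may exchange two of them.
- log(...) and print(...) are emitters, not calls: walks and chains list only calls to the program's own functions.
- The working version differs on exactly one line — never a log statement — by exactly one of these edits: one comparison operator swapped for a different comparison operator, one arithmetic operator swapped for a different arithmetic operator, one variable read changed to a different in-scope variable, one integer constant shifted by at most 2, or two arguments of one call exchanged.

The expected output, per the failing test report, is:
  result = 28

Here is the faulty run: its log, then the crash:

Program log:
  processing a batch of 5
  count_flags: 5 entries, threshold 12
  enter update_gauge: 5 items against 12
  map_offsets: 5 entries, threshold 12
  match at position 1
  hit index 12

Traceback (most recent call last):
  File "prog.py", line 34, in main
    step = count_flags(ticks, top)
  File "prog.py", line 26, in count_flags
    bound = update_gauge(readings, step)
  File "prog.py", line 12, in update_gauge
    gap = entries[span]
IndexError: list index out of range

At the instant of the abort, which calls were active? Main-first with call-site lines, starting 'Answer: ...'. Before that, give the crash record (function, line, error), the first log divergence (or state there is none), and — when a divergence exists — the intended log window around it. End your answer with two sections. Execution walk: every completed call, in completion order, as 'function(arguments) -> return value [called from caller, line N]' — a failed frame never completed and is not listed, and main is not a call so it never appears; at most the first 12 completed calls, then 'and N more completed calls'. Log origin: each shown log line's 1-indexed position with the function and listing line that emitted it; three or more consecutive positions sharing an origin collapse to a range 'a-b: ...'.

Answer: main -> count_flags (called at line 34) -> update_gauge (called at line 26).
The tell: At log position 6 the runs split — shown 'hit index 12', but the working version logs 'hit index 1'.
Crash: update_gauge, line 12, IndexError.
First divergence: position 6; shown 'hit index 12' vs intended 'hit index 1'.
Intended log window:
  4: map_offsets: 5 entries, threshold 12
  5: match at position 1
  6: hit index 1
  7: weigh_samples: inputs 36 and 4
Execution walk:
  map_offsets([3, 12, 4, 4, 5], 12) -> 12  [called from update_gauge, line 10]
Log origin:
  1: from main, line 33
  2: from count_flags, line 25
  3: from update_gauge, line 9
  4: from map_offsets, line 2
  5: from map_offsets, line 5
  6: from update_gauge, line 11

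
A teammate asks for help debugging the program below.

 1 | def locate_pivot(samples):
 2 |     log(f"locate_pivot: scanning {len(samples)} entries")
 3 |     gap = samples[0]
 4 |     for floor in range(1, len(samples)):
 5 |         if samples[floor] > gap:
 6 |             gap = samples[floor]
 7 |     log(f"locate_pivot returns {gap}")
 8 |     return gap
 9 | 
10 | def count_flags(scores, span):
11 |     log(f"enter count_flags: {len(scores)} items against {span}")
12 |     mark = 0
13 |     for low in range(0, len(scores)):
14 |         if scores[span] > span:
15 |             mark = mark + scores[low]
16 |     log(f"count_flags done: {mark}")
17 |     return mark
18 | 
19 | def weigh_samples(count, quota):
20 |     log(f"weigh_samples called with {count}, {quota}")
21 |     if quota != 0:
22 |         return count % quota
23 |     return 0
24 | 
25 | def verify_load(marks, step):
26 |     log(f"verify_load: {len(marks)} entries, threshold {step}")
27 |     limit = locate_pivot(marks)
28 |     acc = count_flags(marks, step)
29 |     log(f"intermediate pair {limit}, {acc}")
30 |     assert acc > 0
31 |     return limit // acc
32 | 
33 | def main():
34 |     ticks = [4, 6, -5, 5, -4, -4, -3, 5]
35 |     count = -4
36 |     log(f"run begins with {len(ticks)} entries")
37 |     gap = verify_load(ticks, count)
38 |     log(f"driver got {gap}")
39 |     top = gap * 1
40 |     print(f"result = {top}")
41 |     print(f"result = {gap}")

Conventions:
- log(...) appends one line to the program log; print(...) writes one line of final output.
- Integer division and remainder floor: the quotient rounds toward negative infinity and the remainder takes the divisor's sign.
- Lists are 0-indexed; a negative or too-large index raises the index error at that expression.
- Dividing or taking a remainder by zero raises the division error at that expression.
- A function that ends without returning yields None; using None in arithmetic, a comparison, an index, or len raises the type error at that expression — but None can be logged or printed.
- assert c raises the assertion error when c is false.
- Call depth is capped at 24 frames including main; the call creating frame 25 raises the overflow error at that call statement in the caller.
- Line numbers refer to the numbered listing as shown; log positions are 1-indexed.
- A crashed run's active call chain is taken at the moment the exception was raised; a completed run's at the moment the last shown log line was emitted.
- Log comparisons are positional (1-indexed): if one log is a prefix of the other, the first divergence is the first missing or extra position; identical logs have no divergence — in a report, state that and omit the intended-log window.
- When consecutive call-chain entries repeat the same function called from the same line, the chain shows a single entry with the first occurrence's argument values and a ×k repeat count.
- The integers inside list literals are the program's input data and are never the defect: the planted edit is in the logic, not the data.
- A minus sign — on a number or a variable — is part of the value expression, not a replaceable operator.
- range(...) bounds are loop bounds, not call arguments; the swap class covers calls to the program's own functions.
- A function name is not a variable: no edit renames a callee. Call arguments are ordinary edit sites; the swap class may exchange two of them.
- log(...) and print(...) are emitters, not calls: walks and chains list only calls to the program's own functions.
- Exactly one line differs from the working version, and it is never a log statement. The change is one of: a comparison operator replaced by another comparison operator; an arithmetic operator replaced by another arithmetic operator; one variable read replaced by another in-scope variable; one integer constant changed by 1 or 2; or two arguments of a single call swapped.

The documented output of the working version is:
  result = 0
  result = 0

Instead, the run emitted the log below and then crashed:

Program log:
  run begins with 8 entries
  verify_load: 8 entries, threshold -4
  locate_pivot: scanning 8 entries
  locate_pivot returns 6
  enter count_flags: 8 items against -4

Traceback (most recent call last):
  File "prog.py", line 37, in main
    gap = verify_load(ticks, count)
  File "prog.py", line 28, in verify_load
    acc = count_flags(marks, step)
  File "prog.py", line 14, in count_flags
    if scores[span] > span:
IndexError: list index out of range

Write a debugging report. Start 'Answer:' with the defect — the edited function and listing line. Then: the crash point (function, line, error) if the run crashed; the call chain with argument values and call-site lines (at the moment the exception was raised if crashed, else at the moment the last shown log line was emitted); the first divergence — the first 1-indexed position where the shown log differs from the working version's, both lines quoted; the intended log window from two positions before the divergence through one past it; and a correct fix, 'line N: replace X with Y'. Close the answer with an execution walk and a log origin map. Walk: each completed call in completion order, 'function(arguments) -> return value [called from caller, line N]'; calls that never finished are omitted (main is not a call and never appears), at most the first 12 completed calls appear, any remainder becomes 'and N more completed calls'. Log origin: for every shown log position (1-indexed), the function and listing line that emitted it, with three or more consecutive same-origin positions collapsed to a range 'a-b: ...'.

Answer: the defect is in count_flags at line 14.
Key fact: The log ends early — 5 lines, where the working version next logs 'count_flags done: 17'.
Crash: count_flags, line 14, IndexError.
Call chain: main -> verify_load([4, 6, -5, 5, -4, -4, -3, 5], -4) (called at line 37) -> count_flags([4, 6, -5, 5, -4, -4, -3, 5], -4) (called at line 28).
First divergence: position 6 — after 5 matching lines the faulty run goes silent; intended next line 'count_flags done: 17'.
Intended log window:
  4: locate_pivot returns 6
  5: enter count_flags: 8 items against -4
  6: count_flags done: 17
  7: intermediate pair 6, 17
Execution walk:
  locate_pivot([4, 6, -5, 5, -4, -4, -3, 5]) -> 6  [called from verify_load, line 27]
Log origin:
  1: from main, line 36
  2: from verify_load, line 26
  3: from locate_pivot, line 2
  4: from locate_pivot, line 7
  5: from count_flags, line 11
A correct fix: line 14: replace `scores[span]` with `scores[low]`.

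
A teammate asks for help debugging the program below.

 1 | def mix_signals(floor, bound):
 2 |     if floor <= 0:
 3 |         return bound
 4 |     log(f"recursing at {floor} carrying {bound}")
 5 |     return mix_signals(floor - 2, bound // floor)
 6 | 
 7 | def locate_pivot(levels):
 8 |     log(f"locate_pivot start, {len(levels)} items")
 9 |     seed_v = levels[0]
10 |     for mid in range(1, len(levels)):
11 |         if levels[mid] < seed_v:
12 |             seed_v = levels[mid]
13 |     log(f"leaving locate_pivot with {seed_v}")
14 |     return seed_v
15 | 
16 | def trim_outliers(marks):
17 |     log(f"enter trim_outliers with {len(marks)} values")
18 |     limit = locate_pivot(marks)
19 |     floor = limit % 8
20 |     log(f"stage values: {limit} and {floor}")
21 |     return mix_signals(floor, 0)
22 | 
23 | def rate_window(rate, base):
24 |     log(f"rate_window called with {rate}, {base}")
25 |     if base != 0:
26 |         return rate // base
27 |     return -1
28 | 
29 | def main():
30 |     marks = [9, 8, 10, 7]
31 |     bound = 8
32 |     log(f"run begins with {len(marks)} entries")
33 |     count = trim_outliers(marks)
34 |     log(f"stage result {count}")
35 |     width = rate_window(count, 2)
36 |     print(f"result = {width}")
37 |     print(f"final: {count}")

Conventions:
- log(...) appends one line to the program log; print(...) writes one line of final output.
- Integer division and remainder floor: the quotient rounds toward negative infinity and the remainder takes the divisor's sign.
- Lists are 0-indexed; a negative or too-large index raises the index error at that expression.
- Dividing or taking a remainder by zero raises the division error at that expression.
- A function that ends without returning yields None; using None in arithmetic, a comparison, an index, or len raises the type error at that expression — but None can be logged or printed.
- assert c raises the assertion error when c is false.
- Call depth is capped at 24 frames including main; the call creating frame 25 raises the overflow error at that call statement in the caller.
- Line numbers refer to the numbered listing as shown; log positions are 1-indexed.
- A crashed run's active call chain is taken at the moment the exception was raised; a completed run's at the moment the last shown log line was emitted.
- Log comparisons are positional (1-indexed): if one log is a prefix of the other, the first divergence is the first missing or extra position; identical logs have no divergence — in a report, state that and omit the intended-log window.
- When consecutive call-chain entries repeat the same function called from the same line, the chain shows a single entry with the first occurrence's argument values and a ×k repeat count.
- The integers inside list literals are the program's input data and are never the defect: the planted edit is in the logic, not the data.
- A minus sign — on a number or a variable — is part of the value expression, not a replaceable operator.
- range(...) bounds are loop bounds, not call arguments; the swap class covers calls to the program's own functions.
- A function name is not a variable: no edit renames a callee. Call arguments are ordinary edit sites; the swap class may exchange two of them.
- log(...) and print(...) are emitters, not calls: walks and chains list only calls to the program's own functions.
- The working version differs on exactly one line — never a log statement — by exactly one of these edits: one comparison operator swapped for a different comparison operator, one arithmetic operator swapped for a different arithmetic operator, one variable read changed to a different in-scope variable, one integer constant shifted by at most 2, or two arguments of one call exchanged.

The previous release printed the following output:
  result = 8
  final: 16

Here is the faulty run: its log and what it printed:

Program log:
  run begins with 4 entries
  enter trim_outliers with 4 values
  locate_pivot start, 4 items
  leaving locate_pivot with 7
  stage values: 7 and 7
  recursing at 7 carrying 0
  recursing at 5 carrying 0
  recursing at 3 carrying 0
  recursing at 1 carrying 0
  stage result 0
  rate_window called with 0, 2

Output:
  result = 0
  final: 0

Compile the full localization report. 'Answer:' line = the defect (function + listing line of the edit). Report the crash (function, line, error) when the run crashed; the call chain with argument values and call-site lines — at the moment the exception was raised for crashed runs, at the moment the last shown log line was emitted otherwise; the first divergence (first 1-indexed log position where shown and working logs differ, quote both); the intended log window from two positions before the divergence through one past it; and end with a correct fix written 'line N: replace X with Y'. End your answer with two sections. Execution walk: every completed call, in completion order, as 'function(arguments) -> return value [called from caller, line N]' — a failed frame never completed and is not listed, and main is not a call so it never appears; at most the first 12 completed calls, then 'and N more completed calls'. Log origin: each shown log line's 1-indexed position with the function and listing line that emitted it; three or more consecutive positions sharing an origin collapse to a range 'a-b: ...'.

Answer: the defect is in mix_signals at line 5.
Key fact: At log position 7 the runs split — shown 'recursing at 5 carrying 0', but the working version logs 'recursing at 5 carrying 7'.
Call chain: main -> rate_window(0, 2) (called at line 35).
First divergence: at position 7 the run shows 'recursing at 5 carrying 0' where the working version logs 'recursing at 5 carrying 7'.
Intended log window:
  5: stage values: 7 and 7
  6: recursing at 7 carrying 0
  7: recursing at 5 carrying 7
  8: recursing at 3 carrying 12
Execution walk:
  locate_pivot([9, 8, 10, 7]) -> 7  [called from trim_outliers, line 18]
  mix_signals(-1, 0) -> 0  [called from mix_signals, line 5]
  mix_signals(1, 0) -> 0  [called from mix_signals, line 5]
  mix_signals(3, 0) -> 0  [called from mix_signals, line 5]
  mix_signals(5, 0) -> 0  [called from mix_signals, line 5]
  mix_signals(7, 0) -> 0  [called from trim_outliers, line 21]
  trim_outliers([9, 8, 10, 7]) -> 0  [called from main, line 33]
  rate_window(0, 2) -> 0  [called from main, line 35]
Origin of each log line:
  1: from main, line 32
  2: from trim_outliers, line 17
  3: from locate_pivot, line 8
  4: from locate_pivot, line 13
  5: from trim_outliers, line 20
  6-9: from mix_signals, line 4
  10: from main, line 34
  11: from rate_window, line 24
A correct fix: line 5: replace `//` with `+`.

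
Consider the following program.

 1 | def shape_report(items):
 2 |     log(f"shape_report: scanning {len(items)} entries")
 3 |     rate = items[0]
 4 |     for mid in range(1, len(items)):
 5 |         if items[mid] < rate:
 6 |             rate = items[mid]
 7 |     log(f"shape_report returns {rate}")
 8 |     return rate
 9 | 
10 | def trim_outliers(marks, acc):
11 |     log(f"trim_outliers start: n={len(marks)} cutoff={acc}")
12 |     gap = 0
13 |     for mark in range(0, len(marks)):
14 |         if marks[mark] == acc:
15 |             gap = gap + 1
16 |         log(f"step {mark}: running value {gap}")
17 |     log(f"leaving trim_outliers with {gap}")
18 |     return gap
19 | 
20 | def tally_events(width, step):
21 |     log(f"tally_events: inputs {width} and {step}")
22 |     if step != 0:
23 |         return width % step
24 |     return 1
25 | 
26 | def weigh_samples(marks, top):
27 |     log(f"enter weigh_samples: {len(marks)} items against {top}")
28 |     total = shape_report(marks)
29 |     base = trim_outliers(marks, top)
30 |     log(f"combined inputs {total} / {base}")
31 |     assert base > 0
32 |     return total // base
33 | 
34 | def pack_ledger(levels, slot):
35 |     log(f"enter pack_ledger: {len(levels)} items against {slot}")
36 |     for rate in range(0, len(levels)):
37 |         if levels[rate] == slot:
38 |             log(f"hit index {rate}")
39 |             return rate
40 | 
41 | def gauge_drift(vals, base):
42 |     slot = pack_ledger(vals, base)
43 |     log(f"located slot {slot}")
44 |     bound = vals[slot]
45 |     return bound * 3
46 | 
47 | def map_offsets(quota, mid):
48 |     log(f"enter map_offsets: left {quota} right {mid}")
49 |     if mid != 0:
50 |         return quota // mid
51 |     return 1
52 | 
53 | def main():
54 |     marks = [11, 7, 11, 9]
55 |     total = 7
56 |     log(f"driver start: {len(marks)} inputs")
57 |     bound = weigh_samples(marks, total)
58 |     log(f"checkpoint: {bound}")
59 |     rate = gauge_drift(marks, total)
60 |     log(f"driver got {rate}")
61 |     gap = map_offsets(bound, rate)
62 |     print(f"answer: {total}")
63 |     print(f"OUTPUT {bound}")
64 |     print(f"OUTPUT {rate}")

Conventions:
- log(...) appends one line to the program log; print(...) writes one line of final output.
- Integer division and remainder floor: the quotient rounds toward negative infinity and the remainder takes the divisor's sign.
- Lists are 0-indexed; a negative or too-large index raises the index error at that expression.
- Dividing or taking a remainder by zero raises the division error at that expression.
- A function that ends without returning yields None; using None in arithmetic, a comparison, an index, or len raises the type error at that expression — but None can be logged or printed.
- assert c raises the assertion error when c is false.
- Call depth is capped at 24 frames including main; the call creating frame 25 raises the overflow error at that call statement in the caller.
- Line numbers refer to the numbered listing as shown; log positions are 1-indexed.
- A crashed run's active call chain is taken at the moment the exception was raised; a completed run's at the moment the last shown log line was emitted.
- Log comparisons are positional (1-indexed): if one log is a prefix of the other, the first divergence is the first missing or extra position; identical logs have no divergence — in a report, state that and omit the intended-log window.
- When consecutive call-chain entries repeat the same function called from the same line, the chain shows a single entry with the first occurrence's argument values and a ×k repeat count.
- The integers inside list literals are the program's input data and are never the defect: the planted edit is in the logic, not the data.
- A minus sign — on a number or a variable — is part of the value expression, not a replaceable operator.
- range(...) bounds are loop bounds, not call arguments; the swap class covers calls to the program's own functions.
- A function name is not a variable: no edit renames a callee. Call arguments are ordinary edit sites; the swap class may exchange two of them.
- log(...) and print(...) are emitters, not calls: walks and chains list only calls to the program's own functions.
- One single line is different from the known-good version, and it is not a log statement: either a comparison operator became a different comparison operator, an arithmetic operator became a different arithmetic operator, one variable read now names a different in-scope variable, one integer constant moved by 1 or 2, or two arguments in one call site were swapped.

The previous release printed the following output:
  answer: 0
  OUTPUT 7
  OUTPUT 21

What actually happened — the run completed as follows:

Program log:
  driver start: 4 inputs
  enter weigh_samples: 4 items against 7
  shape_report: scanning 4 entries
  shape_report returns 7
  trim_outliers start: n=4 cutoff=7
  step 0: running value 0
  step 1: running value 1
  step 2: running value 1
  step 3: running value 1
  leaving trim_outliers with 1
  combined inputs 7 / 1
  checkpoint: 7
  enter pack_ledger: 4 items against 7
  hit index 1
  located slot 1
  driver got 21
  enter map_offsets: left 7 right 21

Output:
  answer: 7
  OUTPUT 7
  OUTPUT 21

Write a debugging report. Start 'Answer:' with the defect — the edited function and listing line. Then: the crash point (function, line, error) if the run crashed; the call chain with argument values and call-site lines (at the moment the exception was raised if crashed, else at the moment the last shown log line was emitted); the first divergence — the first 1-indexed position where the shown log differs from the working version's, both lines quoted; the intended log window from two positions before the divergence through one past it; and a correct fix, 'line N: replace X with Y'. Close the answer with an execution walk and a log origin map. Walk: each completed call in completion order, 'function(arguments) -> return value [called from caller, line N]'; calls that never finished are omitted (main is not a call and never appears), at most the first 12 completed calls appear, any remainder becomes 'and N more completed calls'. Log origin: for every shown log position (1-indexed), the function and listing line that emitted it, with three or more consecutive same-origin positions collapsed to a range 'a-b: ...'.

Answer: the defect is in main at line 62.
The tell: Nothing in the log betrays the bug — only the output does.
Call chain: main -> map_offsets(7, 21) (called at line 61).
First divergence: there is none — every log position agrees.
Execution walk:
  shape_report([11, 7, 11, 9]) -> 7  [called from weigh_samples, line 28]
  trim_outliers([11, 7, 11, 9], 7) -> 1  [called from weigh_samples, line 29]
  weigh_samples([11, 7, 11, 9], 7) -> 7  [called from main, line 57]
  pack_ledger([11, 7, 11, 9], 7) -> 1  [called from gauge_drift, line 42]
  gauge_drift([11, 7, 11, 9], 7) -> 21  [called from main, line 59]
  map_offsets(7, 21) -> 0  [called from main, line 61]
Log line origins:
  1 — main, line 56
  2 — weigh_samples, line 27
  3 — shape_report, line 2
  4 — shape_report, line 7
  5 — trim_outliers, line 11
  6-9 — trim_outliers, line 16
  10 — trim_outliers, line 17
  11 — weigh_samples, line 30
  12 — main, line 58
  13 — pack_ledger, line 35
  14 — pack_ledger, line 38
  15 — gauge_drift, line 43
  16 — main, line 60
  17 — map_offsets, line 48
A correct fix: line 62: replace `total` with `gap`.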